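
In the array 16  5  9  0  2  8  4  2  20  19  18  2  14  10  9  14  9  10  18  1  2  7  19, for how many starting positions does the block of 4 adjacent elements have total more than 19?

16

(16, 5, 9, 0) → sum 30  > 19 ✓
(5, 9, 0, 2) → sum 16
(9, 0, 2, 8) → sum 19
(0, 2, 8, 4) → sum 14
(2, 8, 4, 2) → sum 16
(8, 4, 2, 20) → sum 34  > 19 ✓
(4, 2, 20, 19) → sum 45  > 19 ✓
(2, 20, 19, 18) → sum 59  > 19 ✓
(20, 19, 18, 2) → sum 59  > 19 ✓
(19, 18, 2, 14) → sum 53  > 19 ✓
(18, 2, 14, 10) → sum 44  > 19 ✓
(2, 14, 10, 9) → sum 35  > 19 ✓
(14, 10, 9, 14) → sum 47  > 19 ✓
(10, 9, 14, 9) → sum 42  > 19 ✓
(9, 14, 9, 10) → sum 42  > 19 ✓
(14, 9, 10, 18) → sum 51  > 19 ✓
(9, 10, 18, 1) → sum 38  > 19 ✓
(10, 18, 1, 2) → sum 31  > 19 ✓
(18, 1, 2, 7) → sum 28  > 19 ✓
(1, 2, 7, 19) → sum 29  > 19 ✓
16 windows satisfy the condition.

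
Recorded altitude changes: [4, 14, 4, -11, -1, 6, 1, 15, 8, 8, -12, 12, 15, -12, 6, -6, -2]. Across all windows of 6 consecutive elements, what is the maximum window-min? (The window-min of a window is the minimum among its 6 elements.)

-1

4 14 4 -11 -1 6 → min -11
14 4 -11 -1 6 1 → min -11
4 -11 -1 6 1 15 → min -11
-11 -1 6 1 15 8 → min -11
-1 6 1 15 8 8 → min -1
6 1 15 8 8 -12 → min -12
1 15 8 8 -12 12 → min -12
15 8 8 -12 12 15 → min -12
8 8 -12 12 15 -12 → min -12
8 -12 12 15 -12 6 → min -12
-12 12 15 -12 6 -6 → min -12
12 15 -12 6 -6 -2 → min -12
Maximum of these is -1.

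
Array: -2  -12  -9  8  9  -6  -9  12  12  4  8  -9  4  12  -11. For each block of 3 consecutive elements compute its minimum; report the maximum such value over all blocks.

-2 -12 -9 → min -12
-12 -9 8 → min -12
-9 8 9 → min -9
8 9 -6 → min -6
9 -6 -9 → min -9
-6 -9 12 → min -9
-9 12 12 → min -9
12 12 4 → min 4
12 4 8 → min 4
4 8 -9 → min -9
8 -9 4 → min -9
-9 4 12 → min -9
4 12 -11 → min -11
Maximum of these is 4.

4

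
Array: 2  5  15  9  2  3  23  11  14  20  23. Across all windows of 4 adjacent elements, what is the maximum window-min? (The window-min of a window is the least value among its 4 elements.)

2 5 15 9 → min 2
5 15 9 2 → min 2
15 9 2 3 → min 2
9 2 3 23 → min 2
2 3 23 11 → min 2
3 23 11 14 → min 3
23 11 14 20 → min 11
11 14 20 23 → min 11
Maximum of these is 11.

11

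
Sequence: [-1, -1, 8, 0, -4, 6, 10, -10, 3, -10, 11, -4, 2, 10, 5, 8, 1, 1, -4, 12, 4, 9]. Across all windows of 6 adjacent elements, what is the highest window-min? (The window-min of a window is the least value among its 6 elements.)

1

[-1, -1, 8, 0, -4, 6] → min -4
[-1, 8, 0, -4, 6, 10] → min -4
[8, 0, -4, 6, 10, -10] → min -10
[0, -4, 6, 10, -10, 3] → min -10
[-4, 6, 10, -10, 3, -10] → min -10
[6, 10, -10, 3, -10, 11] → min -10
[10, -10, 3, -10, 11, -4] → min -10
[-10, 3, -10, 11, -4, 2] → min -10
[3, -10, 11, -4, 2, 10] → min -10
[-10, 11, -4, 2, 10, 5] → min -10
[11, -4, 2, 10, 5, 8] → min -4
[-4, 2, 10, 5, 8, 1] → min -4
[2, 10, 5, 8, 1, 1] → min 1
[10, 5, 8, 1, 1, -4] → min -4
[5, 8, 1, 1, -4, 12] → min -4
[8, 1, 1, -4, 12, 4] → min -4
[1, 1, -4, 12, 4, 9] → min -4
Highest of these is 1.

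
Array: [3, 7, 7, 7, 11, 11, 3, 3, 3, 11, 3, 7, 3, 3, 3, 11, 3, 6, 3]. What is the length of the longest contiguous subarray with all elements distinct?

3

add 3: [3] len 1
add 7: [3, 7] len 2
add 7 (repeat 7, move left end past it): [7] len 1
add 7 (repeat 7, move left end past it): [7] len 1
add 11: [7, 11] len 2
add 11 (repeat 11, move left end past it): [11] len 1
add 3: [11, 3] len 2
add 3 (repeat 3, move left end past it): [3] len 1
add 3 (repeat 3, move left end past it): [3] len 1
add 11: [3, 11] len 2
add 3 (repeat 3, move left end past it): [11, 3] len 2
add 7: [11, 3, 7] len 3
add 3 (repeat 3, move left end past it): [7, 3] len 2
add 3 (repeat 3, move left end past it): [3] len 1
add 3 (repeat 3, move left end past it): [3] len 1
add 11: [3, 11] len 2
add 3 (repeat 3, move left end past it): [11, 3] len 2
add 6: [11, 3, 6] len 3
add 3 (repeat 3, move left end past it): [6, 3] len 2
Longest all-distinct length: 3.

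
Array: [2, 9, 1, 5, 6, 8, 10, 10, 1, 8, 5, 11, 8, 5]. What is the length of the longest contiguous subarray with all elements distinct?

7

[2] len 1
[2, 9] len 2
[2, 9, 1] len 3
[2, 9, 1, 5] len 4
[2, 9, 1, 5, 6] len 5
[2, 9, 1, 5, 6, 8] len 6
[2, 9, 1, 5, 6, 8, 10] len 7
[10] len 1
[10, 1] len 2
[10, 1, 8] len 3
[10, 1, 8, 5] len 4
[10, 1, 8, 5, 11] len 5
[5, 11, 8] len 3
[11, 8, 5] len 3
Longest all-distinct length: 7.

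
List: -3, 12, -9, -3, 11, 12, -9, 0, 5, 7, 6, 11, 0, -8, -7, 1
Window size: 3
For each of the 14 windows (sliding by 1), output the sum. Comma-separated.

[-3, 12, -9] → sum 0
[12, -9, -3] → sum 0
[-9, -3, 11] → sum -1
[-3, 11, 12] → sum 20
[11, 12, -9] → sum 14
[12, -9, 0] → sum 3
[-9, 0, 5] → sum -4
[0, 5, 7] → sum 12
[5, 7, 6] → sum 18
[7, 6, 11] → sum 24
[6, 11, 0] → sum 17
[11, 0, -8] → sum 3
[0, -8, -7] → sum -15
[-8, -7, 1] → sum -14

0, 0, -1, 20, 14, 3, -4, 12, 18, 24, 17, 3, -15, -14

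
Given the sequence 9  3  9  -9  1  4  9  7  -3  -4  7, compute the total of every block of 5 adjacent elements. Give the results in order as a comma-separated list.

13, 8, 14, 12, 18, 13, 16

9 3 9 -9 1 → sum 13
3 9 -9 1 4 → sum 8
9 -9 1 4 9 → sum 14
-9 1 4 9 7 → sum 12
1 4 9 7 -3 → sum 18
4 9 7 -3 -4 → sum 13
9 7 -3 -4 7 → sum 16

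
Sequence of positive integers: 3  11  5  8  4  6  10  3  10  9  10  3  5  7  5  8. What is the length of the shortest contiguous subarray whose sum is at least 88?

13

Extend right; whenever the sum reaches 88, record the length and shrink from the left:
add 3: running sum 3 < 88
add 11: running sum 14 < 88
add 5: running sum 19 < 88
add 8: running sum 27 < 88
add 4: running sum 31 < 88
add 6: running sum 37 < 88
add 10: running sum 47 < 88
add 3: running sum 50 < 88
add 10: running sum 60 < 88
add 9: running sum 69 < 88
add 10: running sum 79 < 88
add 3: running sum 82 < 88
add 5: running sum 87 < 88
end 13: [11, 5, 8, 4, 6, 10, 3, 10, 9, 10, 3, 5, 7] sum 91, len 13
end 14: [11, 5, 8, 4, 6, 10, 3, 10, 9, 10, 3, 5, 7, 5] sum 96, len 14
end 15: [8, 4, 6, 10, 3, 10, 9, 10, 3, 5, 7, 5, 8] sum 88, len 13
Shortest qualifying length: 13.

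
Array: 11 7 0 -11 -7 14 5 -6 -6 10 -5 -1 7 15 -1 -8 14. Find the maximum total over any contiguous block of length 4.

11 7 0 -11 → sum 7
7 0 -11 -7 → sum -11
0 -11 -7 14 → sum -4
-11 -7 14 5 → sum 1
-7 14 5 -6 → sum 6
14 5 -6 -6 → sum 7
5 -6 -6 10 → sum 3
-6 -6 10 -5 → sum -7
-6 10 -5 -1 → sum -2
10 -5 -1 7 → sum 11
-5 -1 7 15 → sum 16
-1 7 15 -1 → sum 20
7 15 -1 -8 → sum 13
15 -1 -8 14 → sum 20
Maximum of these is 20.

20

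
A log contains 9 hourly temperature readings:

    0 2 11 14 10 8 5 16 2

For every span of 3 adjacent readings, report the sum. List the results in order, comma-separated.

13, 27, 35, 32, 23, 29, 23

0 2 11 → sum 13
2 11 14 → sum 27
11 14 10 → sum 35
14 10 8 → sum 32
10 8 5 → sum 23
8 5 16 → sum 29
5 16 2 → sum 23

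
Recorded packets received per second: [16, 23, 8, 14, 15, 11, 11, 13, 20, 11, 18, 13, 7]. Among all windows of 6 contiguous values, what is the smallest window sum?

(16, 23, 8, 14, 15, 11) → sum 87
(23, 8, 14, 15, 11, 11) → sum 82
(8, 14, 15, 11, 11, 13) → sum 72
(14, 15, 11, 11, 13, 20) → sum 84
(15, 11, 11, 13, 20, 11) → sum 81
(11, 11, 13, 20, 11, 18) → sum 84
(11, 13, 20, 11, 18, 13) → sum 86
(13, 20, 11, 18, 13, 7) → sum 82
Smallest of these is 72.

72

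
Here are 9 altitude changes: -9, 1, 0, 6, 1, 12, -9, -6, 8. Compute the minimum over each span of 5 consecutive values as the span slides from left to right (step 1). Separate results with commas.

-9 1 0 6 1 → min -9
1 0 6 1 12 → min 0
0 6 1 12 -9 → min -9
6 1 12 -9 -6 → min -9
1 12 -9 -6 8 → min -9

-9, 0, -9, -9, -9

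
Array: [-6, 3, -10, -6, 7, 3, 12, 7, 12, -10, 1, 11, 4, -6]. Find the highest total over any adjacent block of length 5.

Window sums for each of the 10 positions:
[-6, 3, -10, -6, 7] → sum -12
[3, -10, -6, 7, 3] → sum -3
[-10, -6, 7, 3, 12] → sum 6
[-6, 7, 3, 12, 7] → sum 23
[7, 3, 12, 7, 12] → sum 41
[3, 12, 7, 12, -10] → sum 24
[12, 7, 12, -10, 1] → sum 22
[7, 12, -10, 1, 11] → sum 21
[12, -10, 1, 11, 4] → sum 18
[-10, 1, 11, 4, -6] → sum 0
Highest of these is 41.

41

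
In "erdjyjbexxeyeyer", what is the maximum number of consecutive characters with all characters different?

[e] len 1
[e, r] len 2
[e, r, d] len 3
[e, r, d, j] len 4
[e, r, d, j, y] len 5
[y, j] len 2
[y, j, b] len 3
[y, j, b, e] len 4
[y, j, b, e, x] len 5
[x] len 1
[x, e] len 2
[x, e, y] len 3
[y, e] len 2
[e, y] len 2
[y, e] len 2
[y, e, r] len 3
Longest all-distinct length: 5.

5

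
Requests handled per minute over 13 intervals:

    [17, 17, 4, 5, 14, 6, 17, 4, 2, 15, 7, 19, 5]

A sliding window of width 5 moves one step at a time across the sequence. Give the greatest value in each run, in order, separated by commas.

17, 17, 17, 17, 17, 17, 17, 19, 19

[17, 17, 4, 5, 14] → max 17
[17, 4, 5, 14, 6] → max 17
[4, 5, 14, 6, 17] → max 17
[5, 14, 6, 17, 4] → max 17
[14, 6, 17, 4, 2] → max 17
[6, 17, 4, 2, 15] → max 17
[17, 4, 2, 15, 7] → max 17
[4, 2, 15, 7, 19] → max 19
[2, 15, 7, 19, 5] → max 19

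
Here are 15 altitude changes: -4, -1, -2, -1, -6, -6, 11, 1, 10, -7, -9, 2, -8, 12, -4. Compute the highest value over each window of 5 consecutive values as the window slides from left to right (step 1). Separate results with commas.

Sliding a size-5 window across the 15 values:
-4 -1 -2 -1 -6 → max -1
-1 -2 -1 -6 -6 → max -1
-2 -1 -6 -6 11 → max 11
-1 -6 -6 11 1 → max 11
-6 -6 11 1 10 → max 11
-6 11 1 10 -7 → max 11
11 1 10 -7 -9 → max 11
1 10 -7 -9 2 → max 10
10 -7 -9 2 -8 → max 10
-7 -9 2 -8 12 → max 12
-9 2 -8 12 -4 → max 12

-1, -1, 11, 11, 11, 11, 11, 10, 10, 12, 12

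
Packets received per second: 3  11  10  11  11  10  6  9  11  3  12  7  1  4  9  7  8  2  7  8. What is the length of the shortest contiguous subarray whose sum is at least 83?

add 3: running sum 3 < 83
add 11: running sum 14 < 83
add 10: running sum 24 < 83
add 11: running sum 35 < 83
add 11: running sum 46 < 83
add 10: running sum 56 < 83
add 6: running sum 62 < 83
add 9: running sum 71 < 83
add 11: running sum 82 < 83
add 3: shortest ending here [3, 11, 10, 11, 11, 10, 6, 9, 11, 3] sum 85, len 10
add 12: shortest ending here [10, 11, 11, 10, 6, 9, 11, 3, 12] sum 83, len 9
add 7: shortest ending here [10, 11, 11, 10, 6, 9, 11, 3, 12, 7] sum 90, len 10
add 1: shortest ending here [10, 11, 11, 10, 6, 9, 11, 3, 12, 7, 1] sum 91, len 11
add 4: shortest ending here [11, 11, 10, 6, 9, 11, 3, 12, 7, 1, 4] sum 85, len 11
add 9: shortest ending here [11, 10, 6, 9, 11, 3, 12, 7, 1, 4, 9] sum 83, len 11
add 7: shortest ending here [11, 10, 6, 9, 11, 3, 12, 7, 1, 4, 9, 7] sum 90, len 12
add 8: shortest ending here [10, 6, 9, 11, 3, 12, 7, 1, 4, 9, 7, 8] sum 87, len 12
add 2: shortest ending here [10, 6, 9, 11, 3, 12, 7, 1, 4, 9, 7, 8, 2] sum 89, len 13
add 7: shortest ending here [6, 9, 11, 3, 12, 7, 1, 4, 9, 7, 8, 2, 7] sum 86, len 13
add 8: shortest ending here [9, 11, 3, 12, 7, 1, 4, 9, 7, 8, 2, 7, 8] sum 88, len 13
Shortest qualifying length: 9.

9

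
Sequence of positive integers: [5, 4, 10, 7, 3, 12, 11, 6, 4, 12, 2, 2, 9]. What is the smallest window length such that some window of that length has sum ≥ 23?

2

add 5: running sum 5 < 23
add 4: running sum 9 < 23
add 10: running sum 19 < 23
add 7: shortest ending here [5, 4, 10, 7] sum 26, len 4
add 3: shortest ending here [4, 10, 7, 3] sum 24, len 4
add 12: shortest ending here [10, 7, 3, 12] sum 32, len 4
add 11: shortest ending here [12, 11] sum 23, len 2
add 6: shortest ending here [12, 11, 6] sum 29, len 3
add 4: shortest ending here [12, 11, 6, 4] sum 33, len 4
add 12: shortest ending here [11, 6, 4, 12] sum 33, len 4
add 2: shortest ending here [6, 4, 12, 2] sum 24, len 4
add 2: shortest ending here [6, 4, 12, 2, 2] sum 26, len 5
add 9: shortest ending here [12, 2, 2, 9] sum 25, len 4
Shortest qualifying length: 2.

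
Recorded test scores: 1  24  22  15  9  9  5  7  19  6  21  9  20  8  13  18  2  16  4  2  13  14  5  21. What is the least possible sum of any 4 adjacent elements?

Each size-4 window and its sum:
[1, 24, 22, 15] → sum 62
[24, 22, 15, 9] → sum 70
[22, 15, 9, 9] → sum 55
[15, 9, 9, 5] → sum 38
[9, 9, 5, 7] → sum 30
[9, 5, 7, 19] → sum 40
[5, 7, 19, 6] → sum 37
[7, 19, 6, 21] → sum 53
[19, 6, 21, 9] → sum 55
[6, 21, 9, 20] → sum 56
[21, 9, 20, 8] → sum 58
[9, 20, 8, 13] → sum 50
[20, 8, 13, 18] → sum 59
[8, 13, 18, 2] → sum 41
[13, 18, 2, 16] → sum 49
[18, 2, 16, 4] → sum 40
[2, 16, 4, 2] → sum 24
[16, 4, 2, 13] → sum 35
[4, 2, 13, 14] → sum 33
[2, 13, 14, 5] → sum 34
[13, 14, 5, 21] → sum 53
Least of these is 24.

24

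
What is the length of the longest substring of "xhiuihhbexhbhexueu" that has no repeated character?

add x: [x] len 1
add h: [x, h] len 2
add i: [x, h, i] len 3
add u: [x, h, i, u] len 4
add i (repeat i, move left end past it): [u, i] len 2
add h: [u, i, h] len 3
add h (repeat h, move left end past it): [h] len 1
add b: [h, b] len 2
add e: [h, b, e] len 3
add x: [h, b, e, x] len 4
add h (repeat h, move left end past it): [b, e, x, h] len 4
add b (repeat b, move left end past it): [e, x, h, b] len 4
add h (repeat h, move left end past it): [b, h] len 2
add e: [b, h, e] len 3
add x: [b, h, e, x] len 4
add u: [b, h, e, x, u] len 5
add e (repeat e, move left end past it): [x, u, e] len 3
add u (repeat u, move left end past it): [e, u] len 2
Longest all-distinct length: 5.

5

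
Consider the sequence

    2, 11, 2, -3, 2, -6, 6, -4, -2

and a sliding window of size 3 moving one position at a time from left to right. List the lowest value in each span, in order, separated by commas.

2, -3, -3, -6, -6, -6, -4

Sliding a size-3 window across the 9 values:
(2, 11, 2) → min 2
(11, 2, -3) → min -3
(2, -3, 2) → min -3
(-3, 2, -6) → min -6
(2, -6, 6) → min -6
(-6, 6, -4) → min -6
(6, -4, -2) → min -4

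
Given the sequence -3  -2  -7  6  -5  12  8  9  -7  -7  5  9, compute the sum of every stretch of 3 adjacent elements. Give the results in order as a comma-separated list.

(-3, -2, -7) → sum -12
(-2, -7, 6) → sum -3
(-7, 6, -5) → sum -6
(6, -5, 12) → sum 13
(-5, 12, 8) → sum 15
(12, 8, 9) → sum 29
(8, 9, -7) → sum 10
(9, -7, -7) → sum -5
(-7, -7, 5) → sum -9
(-7, 5, 9) → sum 7

-12, -3, -6, 13, 15, 29, 10, -5, -9, 7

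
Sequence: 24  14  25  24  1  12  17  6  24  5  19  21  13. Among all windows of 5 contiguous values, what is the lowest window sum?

(24, 14, 25, 24, 1) → sum 88
(14, 25, 24, 1, 12) → sum 76
(25, 24, 1, 12, 17) → sum 79
(24, 1, 12, 17, 6) → sum 60
(1, 12, 17, 6, 24) → sum 60
(12, 17, 6, 24, 5) → sum 64
(17, 6, 24, 5, 19) → sum 71
(6, 24, 5, 19, 21) → sum 75
(24, 5, 19, 21, 13) → sum 82
Lowest of these is 60.

60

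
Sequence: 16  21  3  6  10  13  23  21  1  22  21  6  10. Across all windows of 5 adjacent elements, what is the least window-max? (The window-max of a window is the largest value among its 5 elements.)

(16, 21, 3, 6, 10) → max 21
(21, 3, 6, 10, 13) → max 21
(3, 6, 10, 13, 23) → max 23
(6, 10, 13, 23, 21) → max 23
(10, 13, 23, 21, 1) → max 23
(13, 23, 21, 1, 22) → max 23
(23, 21, 1, 22, 21) → max 23
(21, 1, 22, 21, 6) → max 22
(1, 22, 21, 6, 10) → max 22
Least of these is 21.

21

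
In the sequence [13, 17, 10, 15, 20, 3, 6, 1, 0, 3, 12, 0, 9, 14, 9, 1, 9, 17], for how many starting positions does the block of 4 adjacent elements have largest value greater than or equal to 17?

6

(13, 17, 10, 15) → max 17  ≥ 17 ✓
(17, 10, 15, 20) → max 20  ≥ 17 ✓
(10, 15, 20, 3) → max 20  ≥ 17 ✓
(15, 20, 3, 6) → max 20  ≥ 17 ✓
(20, 3, 6, 1) → max 20  ≥ 17 ✓
(3, 6, 1, 0) → max 6
(6, 1, 0, 3) → max 6
(1, 0, 3, 12) → max 12
(0, 3, 12, 0) → max 12
(3, 12, 0, 9) → max 12
(12, 0, 9, 14) → max 14
(0, 9, 14, 9) → max 14
(9, 14, 9, 1) → max 14
(14, 9, 1, 9) → max 14
(9, 1, 9, 17) → max 17  ≥ 17 ✓
6 windows satisfy the condition.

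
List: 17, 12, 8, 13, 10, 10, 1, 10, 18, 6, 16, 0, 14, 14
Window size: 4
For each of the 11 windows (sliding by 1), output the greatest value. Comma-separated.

17 12 8 13 → max 17
12 8 13 10 → max 13
8 13 10 10 → max 13
13 10 10 1 → max 13
10 10 1 10 → max 10
10 1 10 18 → max 18
1 10 18 6 → max 18
10 18 6 16 → max 18
18 6 16 0 → max 18
6 16 0 14 → max 16
16 0 14 14 → max 16

17, 13, 13, 13, 10, 18, 18, 18, 18, 16, 16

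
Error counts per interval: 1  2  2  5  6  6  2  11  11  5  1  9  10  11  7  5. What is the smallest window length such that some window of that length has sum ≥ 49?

7

Extend right; whenever the sum reaches 49, record the length and shrink from the left:
add 1: running sum 1 < 49
add 2: running sum 3 < 49
add 2: running sum 5 < 49
add 5: running sum 10 < 49
add 6: running sum 16 < 49
add 6: running sum 22 < 49
add 2: running sum 24 < 49
add 11: running sum 35 < 49
add 11: running sum 46 < 49
end 9: [2, 2, 5, 6, 6, 2, 11, 11, 5] sum 50, len 9
end 10: [2, 5, 6, 6, 2, 11, 11, 5, 1] sum 49, len 9
end 11: [6, 6, 2, 11, 11, 5, 1, 9] sum 51, len 8
end 12: [2, 11, 11, 5, 1, 9, 10] sum 49, len 7
end 13: [11, 11, 5, 1, 9, 10, 11] sum 58, len 7
end 14: [11, 5, 1, 9, 10, 11, 7] sum 54, len 7
end 15: [11, 5, 1, 9, 10, 11, 7, 5] sum 59, len 8
Shortest qualifying length: 7.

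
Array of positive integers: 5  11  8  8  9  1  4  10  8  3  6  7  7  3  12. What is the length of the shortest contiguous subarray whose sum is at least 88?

14

Extend right; whenever the sum reaches 88, record the length and shrink from the left:
add 5: running sum 5 < 88
add 11: running sum 16 < 88
add 8: running sum 24 < 88
add 8: running sum 32 < 88
add 9: running sum 41 < 88
add 1: running sum 42 < 88
add 4: running sum 46 < 88
add 10: running sum 56 < 88
add 8: running sum 64 < 88
add 3: running sum 67 < 88
add 6: running sum 73 < 88
add 7: running sum 80 < 88
add 7: running sum 87 < 88
end 13: [5, 11, 8, 8, 9, 1, 4, 10, 8, 3, 6, 7, 7, 3] sum 90, len 14
end 14: [11, 8, 8, 9, 1, 4, 10, 8, 3, 6, 7, 7, 3, 12] sum 97, len 14
Shortest qualifying length: 14.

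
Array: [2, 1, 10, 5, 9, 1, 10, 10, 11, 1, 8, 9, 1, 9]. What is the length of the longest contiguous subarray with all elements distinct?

add 2: [2] len 1
add 1: [2, 1] len 2
add 10: [2, 1, 10] len 3
add 5: [2, 1, 10, 5] len 4
add 9: [2, 1, 10, 5, 9] len 5
add 1 (repeat 1, move left end past it): [10, 5, 9, 1] len 4
add 10 (repeat 10, move left end past it): [5, 9, 1, 10] len 4
add 10 (repeat 10, move left end past it): [10] len 1
add 11: [10, 11] len 2
add 1: [10, 11, 1] len 3
add 8: [10, 11, 1, 8] len 4
add 9: [10, 11, 1, 8, 9] len 5
add 1 (repeat 1, move left end past it): [8, 9, 1] len 3
add 9 (repeat 9, move left end past it): [1, 9] len 2
Longest all-distinct length: 5.

5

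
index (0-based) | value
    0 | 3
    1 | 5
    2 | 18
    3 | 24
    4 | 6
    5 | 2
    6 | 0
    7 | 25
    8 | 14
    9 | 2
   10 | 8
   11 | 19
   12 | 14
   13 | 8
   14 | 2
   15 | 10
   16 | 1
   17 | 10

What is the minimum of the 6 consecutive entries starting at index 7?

2

Elements at indices 7..12: 25, 14, 2, 8, 19, 14
min(25, 14, 2, 8, 19, 14) = 2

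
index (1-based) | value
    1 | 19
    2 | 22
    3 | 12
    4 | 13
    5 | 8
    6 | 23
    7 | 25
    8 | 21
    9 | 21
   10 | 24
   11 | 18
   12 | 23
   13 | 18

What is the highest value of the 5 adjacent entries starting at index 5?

Elements at indices 5..9: 8, 23, 25, 21, 21
max(8, 23, 25, 21, 21) = 25

25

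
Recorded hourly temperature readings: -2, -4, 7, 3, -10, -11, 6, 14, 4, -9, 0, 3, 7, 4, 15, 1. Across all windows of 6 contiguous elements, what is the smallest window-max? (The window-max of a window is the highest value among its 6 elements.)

7

Window maxs for each of the 11 positions:
[-2, -4, 7, 3, -10, -11] → max 7
[-4, 7, 3, -10, -11, 6] → max 7
[7, 3, -10, -11, 6, 14] → max 14
[3, -10, -11, 6, 14, 4] → max 14
[-10, -11, 6, 14, 4, -9] → max 14
[-11, 6, 14, 4, -9, 0] → max 14
[6, 14, 4, -9, 0, 3] → max 14
[14, 4, -9, 0, 3, 7] → max 14
[4, -9, 0, 3, 7, 4] → max 7
[-9, 0, 3, 7, 4, 15] → max 15
[0, 3, 7, 4, 15, 1] → max 15
Smallest of these is 7.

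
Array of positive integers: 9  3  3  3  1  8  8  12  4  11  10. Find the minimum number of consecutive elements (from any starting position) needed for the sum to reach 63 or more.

10

add 9: running sum 9 < 63
add 3: running sum 12 < 63
add 3: running sum 15 < 63
add 3: running sum 18 < 63
add 1: running sum 19 < 63
add 8: running sum 27 < 63
add 8: running sum 35 < 63
add 12: running sum 47 < 63
add 4: running sum 51 < 63
add 11: running sum 62 < 63
end 10: [3, 3, 3, 1, 8, 8, 12, 4, 11, 10] sum 63, len 10
Shortest qualifying length: 10.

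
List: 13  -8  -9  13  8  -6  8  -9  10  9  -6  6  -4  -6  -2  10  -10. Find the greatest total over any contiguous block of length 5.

[13, -8, -9, 13, 8] → sum 17
[-8, -9, 13, 8, -6] → sum -2
[-9, 13, 8, -6, 8] → sum 14
[13, 8, -6, 8, -9] → sum 14
[8, -6, 8, -9, 10] → sum 11
[-6, 8, -9, 10, 9] → sum 12
[8, -9, 10, 9, -6] → sum 12
[-9, 10, 9, -6, 6] → sum 10
[10, 9, -6, 6, -4] → sum 15
[9, -6, 6, -4, -6] → sum -1
[-6, 6, -4, -6, -2] → sum -12
[6, -4, -6, -2, 10] → sum 4
[-4, -6, -2, 10, -10] → sum -12
Greatest of these is 17.

17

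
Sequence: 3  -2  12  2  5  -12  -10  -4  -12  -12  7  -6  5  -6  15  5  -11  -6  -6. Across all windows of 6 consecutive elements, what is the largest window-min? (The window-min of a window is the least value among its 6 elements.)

Window mins for each of the 14 positions:
[3, -2, 12, 2, 5, -12] → min -12
[-2, 12, 2, 5, -12, -10] → min -12
[12, 2, 5, -12, -10, -4] → min -12
[2, 5, -12, -10, -4, -12] → min -12
[5, -12, -10, -4, -12, -12] → min -12
[-12, -10, -4, -12, -12, 7] → min -12
[-10, -4, -12, -12, 7, -6] → min -12
[-4, -12, -12, 7, -6, 5] → min -12
[-12, -12, 7, -6, 5, -6] → min -12
[-12, 7, -6, 5, -6, 15] → min -12
[7, -6, 5, -6, 15, 5] → min -6
[-6, 5, -6, 15, 5, -11] → min -11
[5, -6, 15, 5, -11, -6] → min -11
[-6, 15, 5, -11, -6, -6] → min -11
Largest of these is -6.

-6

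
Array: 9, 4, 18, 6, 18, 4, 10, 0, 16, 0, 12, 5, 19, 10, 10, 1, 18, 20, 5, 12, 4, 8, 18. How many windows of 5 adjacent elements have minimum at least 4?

7

9 4 18 6 18 → min 4  ≥ 4 ✓
4 18 6 18 4 → min 4  ≥ 4 ✓
18 6 18 4 10 → min 4  ≥ 4 ✓
6 18 4 10 0 → min 0
18 4 10 0 16 → min 0
4 10 0 16 0 → min 0
10 0 16 0 12 → min 0
0 16 0 12 5 → min 0
16 0 12 5 19 → min 0
0 12 5 19 10 → min 0
12 5 19 10 10 → min 5  ≥ 4 ✓
5 19 10 10 1 → min 1
19 10 10 1 18 → min 1
10 10 1 18 20 → min 1
10 1 18 20 5 → min 1
1 18 20 5 12 → min 1
18 20 5 12 4 → min 4  ≥ 4 ✓
20 5 12 4 8 → min 4  ≥ 4 ✓
5 12 4 8 18 → min 4  ≥ 4 ✓
7 windows satisfy the condition.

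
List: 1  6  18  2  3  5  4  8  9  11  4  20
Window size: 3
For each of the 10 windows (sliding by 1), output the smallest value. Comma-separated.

1 6 18 → min 1
6 18 2 → min 2
18 2 3 → min 2
2 3 5 → min 2
3 5 4 → min 3
5 4 8 → min 4
4 8 9 → min 4
8 9 11 → min 8
9 11 4 → min 4
11 4 20 → min 4

1, 2, 2, 2, 3, 4, 4, 8, 4, 4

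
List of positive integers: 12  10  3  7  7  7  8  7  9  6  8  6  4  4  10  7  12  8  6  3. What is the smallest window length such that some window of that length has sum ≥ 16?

add 12: running sum 12 < 16
end 1: [12, 10] sum 22, len 2
end 2: [12, 10, 3] sum 25, len 3
end 3: [10, 3, 7] sum 20, len 3
end 4: [3, 7, 7] sum 17, len 3
end 5: [7, 7, 7] sum 21, len 3
end 6: [7, 7, 8] sum 22, len 3
end 7: [7, 8, 7] sum 22, len 3
end 8: [7, 9] sum 16, len 2
end 9: [7, 9, 6] sum 22, len 3
end 10: [9, 6, 8] sum 23, len 3
end 11: [6, 8, 6] sum 20, len 3
end 12: [8, 6, 4] sum 18, len 3
end 13: [8, 6, 4, 4] sum 22, len 4
end 14: [4, 4, 10] sum 18, len 3
end 15: [10, 7] sum 17, len 2
end 16: [7, 12] sum 19, len 2
end 17: [12, 8] sum 20, len 2
end 18: [12, 8, 6] sum 26, len 3
end 19: [8, 6, 3] sum 17, len 3
Shortest qualifying length: 2.

2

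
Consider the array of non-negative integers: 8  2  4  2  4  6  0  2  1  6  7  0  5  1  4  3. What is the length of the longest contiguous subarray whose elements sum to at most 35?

11

add 8: [8] sum 8, len 1
add 2: [8, 2] sum 10, len 2
add 4: [8, 2, 4] sum 14, len 3
add 2: [8, 2, 4, 2] sum 16, len 4
add 4: [8, 2, 4, 2, 4] sum 20, len 5
add 6: [8, 2, 4, 2, 4, 6] sum 26, len 6
add 0: [8, 2, 4, 2, 4, 6, 0] sum 26, len 7
add 2: [8, 2, 4, 2, 4, 6, 0, 2] sum 28, len 8
add 1: [8, 2, 4, 2, 4, 6, 0, 2, 1] sum 29, len 9
add 6: [8, 2, 4, 2, 4, 6, 0, 2, 1, 6] sum 35, len 10
add 7: [2, 4, 2, 4, 6, 0, 2, 1, 6, 7] sum 34, len 10
add 0: [2, 4, 2, 4, 6, 0, 2, 1, 6, 7, 0] sum 34, len 11
add 5: [2, 4, 6, 0, 2, 1, 6, 7, 0, 5] sum 33, len 10
add 1: [2, 4, 6, 0, 2, 1, 6, 7, 0, 5, 1] sum 34, len 11
add 4: [6, 0, 2, 1, 6, 7, 0, 5, 1, 4] sum 32, len 10
add 3: [6, 0, 2, 1, 6, 7, 0, 5, 1, 4, 3] sum 35, len 11
Longest length seen: 11.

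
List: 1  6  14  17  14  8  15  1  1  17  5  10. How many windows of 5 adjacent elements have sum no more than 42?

4

(1, 6, 14, 17, 14) → sum 52
(6, 14, 17, 14, 8) → sum 59
(14, 17, 14, 8, 15) → sum 68
(17, 14, 8, 15, 1) → sum 55
(14, 8, 15, 1, 1) → sum 39  ≤ 42 ✓
(8, 15, 1, 1, 17) → sum 42  ≤ 42 ✓
(15, 1, 1, 17, 5) → sum 39  ≤ 42 ✓
(1, 1, 17, 5, 10) → sum 34  ≤ 42 ✓
4 windows satisfy the condition.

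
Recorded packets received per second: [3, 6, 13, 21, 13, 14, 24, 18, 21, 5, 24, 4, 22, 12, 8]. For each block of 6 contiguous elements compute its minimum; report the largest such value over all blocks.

13

Window mins for each of the 10 positions:
(3, 6, 13, 21, 13, 14) → min 3
(6, 13, 21, 13, 14, 24) → min 6
(13, 21, 13, 14, 24, 18) → min 13
(21, 13, 14, 24, 18, 21) → min 13
(13, 14, 24, 18, 21, 5) → min 5
(14, 24, 18, 21, 5, 24) → min 5
(24, 18, 21, 5, 24, 4) → min 4
(18, 21, 5, 24, 4, 22) → min 4
(21, 5, 24, 4, 22, 12) → min 4
(5, 24, 4, 22, 12, 8) → min 4
Largest of these is 13.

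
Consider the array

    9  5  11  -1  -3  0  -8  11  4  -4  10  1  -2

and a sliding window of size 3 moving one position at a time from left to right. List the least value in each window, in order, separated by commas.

[9, 5, 11] → min 5
[5, 11, -1] → min -1
[11, -1, -3] → min -3
[-1, -3, 0] → min -3
[-3, 0, -8] → min -8
[0, -8, 11] → min -8
[-8, 11, 4] → min -8
[11, 4, -4] → min -4
[4, -4, 10] → min -4
[-4, 10, 1] → min -4
[10, 1, -2] → min -2

5, -1, -3, -3, -8, -8, -8, -4, -4, -4, -2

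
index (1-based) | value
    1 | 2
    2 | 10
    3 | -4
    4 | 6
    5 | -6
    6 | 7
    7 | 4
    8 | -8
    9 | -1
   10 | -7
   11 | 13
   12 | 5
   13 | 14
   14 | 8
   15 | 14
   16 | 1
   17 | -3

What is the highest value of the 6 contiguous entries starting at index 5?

Elements at indices 5..10: -6, 7, 4, -8, -1, -7
max(-6, 7, 4, -8, -1, -7) = 7

7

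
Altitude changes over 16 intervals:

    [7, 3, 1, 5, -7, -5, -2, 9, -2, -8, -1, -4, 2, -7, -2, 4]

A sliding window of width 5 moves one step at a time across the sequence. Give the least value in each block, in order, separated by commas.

Sliding a size-5 window across the 16 values:
7 3 1 5 -7 → min -7
3 1 5 -7 -5 → min -7
1 5 -7 -5 -2 → min -7
5 -7 -5 -2 9 → min -7
-7 -5 -2 9 -2 → min -7
-5 -2 9 -2 -8 → min -8
-2 9 -2 -8 -1 → min -8
9 -2 -8 -1 -4 → min -8
-2 -8 -1 -4 2 → min -8
-8 -1 -4 2 -7 → min -8
-1 -4 2 -7 -2 → min -7
-4 2 -7 -2 4 → min -7

-7, -7, -7, -7, -7, -8, -8, -8, -8, -8, -7, -7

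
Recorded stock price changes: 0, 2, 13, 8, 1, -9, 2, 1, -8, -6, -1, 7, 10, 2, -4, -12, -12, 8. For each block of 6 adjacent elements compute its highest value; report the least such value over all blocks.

2

Each size-6 window and its max:
[0, 2, 13, 8, 1, -9] → max 13
[2, 13, 8, 1, -9, 2] → max 13
[13, 8, 1, -9, 2, 1] → max 13
[8, 1, -9, 2, 1, -8] → max 8
[1, -9, 2, 1, -8, -6] → max 2
[-9, 2, 1, -8, -6, -1] → max 2
[2, 1, -8, -6, -1, 7] → max 7
[1, -8, -6, -1, 7, 10] → max 10
[-8, -6, -1, 7, 10, 2] → max 10
[-6, -1, 7, 10, 2, -4] → max 10
[-1, 7, 10, 2, -4, -12] → max 10
[7, 10, 2, -4, -12, -12] → max 10
[10, 2, -4, -12, -12, 8] → max 10
Least of these is 2.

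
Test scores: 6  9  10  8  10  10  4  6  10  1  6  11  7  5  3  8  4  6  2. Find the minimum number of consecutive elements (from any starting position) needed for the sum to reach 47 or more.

add 6: running sum 6 < 47
add 9: running sum 15 < 47
add 10: running sum 25 < 47
add 8: running sum 33 < 47
add 10: running sum 43 < 47
end 5: [9, 10, 8, 10, 10] sum 47, len 5
end 6: [9, 10, 8, 10, 10, 4] sum 51, len 6
end 7: [10, 8, 10, 10, 4, 6] sum 48, len 6
end 8: [8, 10, 10, 4, 6, 10] sum 48, len 6
end 9: [8, 10, 10, 4, 6, 10, 1] sum 49, len 7
end 10: [10, 10, 4, 6, 10, 1, 6] sum 47, len 7
end 11: [10, 4, 6, 10, 1, 6, 11] sum 48, len 7
end 12: [10, 4, 6, 10, 1, 6, 11, 7] sum 55, len 8
end 13: [4, 6, 10, 1, 6, 11, 7, 5] sum 50, len 8
end 14: [6, 10, 1, 6, 11, 7, 5, 3] sum 49, len 8
end 15: [10, 1, 6, 11, 7, 5, 3, 8] sum 51, len 8
end 16: [10, 1, 6, 11, 7, 5, 3, 8, 4] sum 55, len 9
end 17: [6, 11, 7, 5, 3, 8, 4, 6] sum 50, len 8
end 18: [6, 11, 7, 5, 3, 8, 4, 6, 2] sum 52, len 9
Shortest qualifying length: 5.

5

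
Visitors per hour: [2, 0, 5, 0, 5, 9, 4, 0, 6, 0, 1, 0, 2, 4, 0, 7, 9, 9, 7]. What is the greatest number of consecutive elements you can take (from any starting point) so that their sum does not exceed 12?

6

→ 2: sum 2, len 1
→ 0: sum 2, len 2
→ 5: sum 7, len 3
→ 0: sum 7, len 4
→ 5: sum 12, len 5
→ 9 (dropped 2, 0, 5, 0, 5): sum 9, len 1
→ 4 (dropped 9): sum 4, len 1
→ 0: sum 4, len 2
→ 6: sum 10, len 3
→ 0: sum 10, len 4
→ 1: sum 11, len 5
→ 0: sum 11, len 6
→ 2 (dropped 4): sum 9, len 6
→ 4 (dropped 0, 6): sum 7, len 5
→ 0: sum 7, len 6
→ 7 (dropped 0, 1, 0, 2): sum 11, len 3
→ 9 (dropped 4, 0, 7): sum 9, len 1
→ 9 (dropped 9): sum 9, len 1
→ 7 (dropped 9): sum 7, len 1
Longest length seen: 6.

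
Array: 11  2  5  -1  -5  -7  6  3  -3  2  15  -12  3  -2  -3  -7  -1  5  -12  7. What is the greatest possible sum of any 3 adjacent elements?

Window sums for each of the 18 positions:
(11, 2, 5) → sum 18
(2, 5, -1) → sum 6
(5, -1, -5) → sum -1
(-1, -5, -7) → sum -13
(-5, -7, 6) → sum -6
(-7, 6, 3) → sum 2
(6, 3, -3) → sum 6
(3, -3, 2) → sum 2
(-3, 2, 15) → sum 14
(2, 15, -12) → sum 5
(15, -12, 3) → sum 6
(-12, 3, -2) → sum -11
(3, -2, -3) → sum -2
(-2, -3, -7) → sum -12
(-3, -7, -1) → sum -11
(-7, -1, 5) → sum -3
(-1, 5, -12) → sum -8
(5, -12, 7) → sum 0
Greatest of these is 18.

18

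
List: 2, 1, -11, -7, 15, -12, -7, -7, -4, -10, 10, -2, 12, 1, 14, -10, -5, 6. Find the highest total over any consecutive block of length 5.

Each size-5 window and its sum:
[2, 1, -11, -7, 15] → sum 0
[1, -11, -7, 15, -12] → sum -14
[-11, -7, 15, -12, -7] → sum -22
[-7, 15, -12, -7, -7] → sum -18
[15, -12, -7, -7, -4] → sum -15
[-12, -7, -7, -4, -10] → sum -40
[-7, -7, -4, -10, 10] → sum -18
[-7, -4, -10, 10, -2] → sum -13
[-4, -10, 10, -2, 12] → sum 6
[-10, 10, -2, 12, 1] → sum 11
[10, -2, 12, 1, 14] → sum 35
[-2, 12, 1, 14, -10] → sum 15
[12, 1, 14, -10, -5] → sum 12
[1, 14, -10, -5, 6] → sum 6
Highest of these is 35.

35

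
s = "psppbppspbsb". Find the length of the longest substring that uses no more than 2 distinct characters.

5

add p: window [p] (1 distinct), len 1
add s: window [p, s] (2 distinct), len 2
add p: window [p, s, p] (2 distinct), len 3
add p: window [p, s, p, p] (2 distinct), len 4
add b: window [p, p, b] (2 distinct), len 3
add p: window [p, p, b, p] (2 distinct), len 4
add p: window [p, p, b, p, p] (2 distinct), len 5
add s: window [p, p, s] (2 distinct), len 3
add p: window [p, p, s, p] (2 distinct), len 4
add b: window [p, b] (2 distinct), len 2
add s: window [b, s] (2 distinct), len 2
add b: window [b, s, b] (2 distinct), len 3
Longest length with ≤2 distinct: 5.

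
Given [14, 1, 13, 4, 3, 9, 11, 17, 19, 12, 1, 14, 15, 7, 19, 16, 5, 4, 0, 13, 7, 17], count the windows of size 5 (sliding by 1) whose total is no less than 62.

[14, 1, 13, 4, 3] → sum 35
[1, 13, 4, 3, 9] → sum 30
[13, 4, 3, 9, 11] → sum 40
[4, 3, 9, 11, 17] → sum 44
[3, 9, 11, 17, 19] → sum 59
[9, 11, 17, 19, 12] → sum 68  ≥ 62 ✓
[11, 17, 19, 12, 1] → sum 60
[17, 19, 12, 1, 14] → sum 63  ≥ 62 ✓
[19, 12, 1, 14, 15] → sum 61
[12, 1, 14, 15, 7] → sum 49
[1, 14, 15, 7, 19] → sum 56
[14, 15, 7, 19, 16] → sum 71  ≥ 62 ✓
[15, 7, 19, 16, 5] → sum 62  ≥ 62 ✓
[7, 19, 16, 5, 4] → sum 51
[19, 16, 5, 4, 0] → sum 44
[16, 5, 4, 0, 13] → sum 38
[5, 4, 0, 13, 7] → sum 29
[4, 0, 13, 7, 17] → sum 41
4 windows satisfy the condition.

4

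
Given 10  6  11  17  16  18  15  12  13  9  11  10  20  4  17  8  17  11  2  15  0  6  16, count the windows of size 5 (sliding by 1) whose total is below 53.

3

(10, 6, 11, 17, 16) → sum 60
(6, 11, 17, 16, 18) → sum 68
(11, 17, 16, 18, 15) → sum 77
(17, 16, 18, 15, 12) → sum 78
(16, 18, 15, 12, 13) → sum 74
(18, 15, 12, 13, 9) → sum 67
(15, 12, 13, 9, 11) → sum 60
(12, 13, 9, 11, 10) → sum 55
(13, 9, 11, 10, 20) → sum 63
(9, 11, 10, 20, 4) → sum 54
(11, 10, 20, 4, 17) → sum 62
(10, 20, 4, 17, 8) → sum 59
(20, 4, 17, 8, 17) → sum 66
(4, 17, 8, 17, 11) → sum 57
(17, 8, 17, 11, 2) → sum 55
(8, 17, 11, 2, 15) → sum 53
(17, 11, 2, 15, 0) → sum 45  < 53 ✓
(11, 2, 15, 0, 6) → sum 34  < 53 ✓
(2, 15, 0, 6, 16) → sum 39  < 53 ✓
3 windows satisfy the condition.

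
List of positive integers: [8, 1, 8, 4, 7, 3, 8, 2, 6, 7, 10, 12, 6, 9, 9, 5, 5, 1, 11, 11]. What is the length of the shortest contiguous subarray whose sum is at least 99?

Extend right; whenever the sum reaches 99, record the length and shrink from the left:
add 8: running sum 8 < 99
add 1: running sum 9 < 99
add 8: running sum 17 < 99
add 4: running sum 21 < 99
add 7: running sum 28 < 99
add 3: running sum 31 < 99
add 8: running sum 39 < 99
add 2: running sum 41 < 99
add 6: running sum 47 < 99
add 7: running sum 54 < 99
add 10: running sum 64 < 99
add 12: running sum 76 < 99
add 6: running sum 82 < 99
add 9: running sum 91 < 99
add 9: shortest ending here [8, 1, 8, 4, 7, 3, 8, 2, 6, 7, 10, 12, 6, 9, 9] sum 100, len 15
add 5: shortest ending here [8, 1, 8, 4, 7, 3, 8, 2, 6, 7, 10, 12, 6, 9, 9, 5] sum 105, len 16
add 5: shortest ending here [8, 4, 7, 3, 8, 2, 6, 7, 10, 12, 6, 9, 9, 5, 5] sum 101, len 15
add 1: shortest ending here [8, 4, 7, 3, 8, 2, 6, 7, 10, 12, 6, 9, 9, 5, 5, 1] sum 102, len 16
add 11: shortest ending here [7, 3, 8, 2, 6, 7, 10, 12, 6, 9, 9, 5, 5, 1, 11] sum 101, len 15
add 11: shortest ending here [8, 2, 6, 7, 10, 12, 6, 9, 9, 5, 5, 1, 11, 11] sum 102, len 14
Shortest qualifying length: 14.

14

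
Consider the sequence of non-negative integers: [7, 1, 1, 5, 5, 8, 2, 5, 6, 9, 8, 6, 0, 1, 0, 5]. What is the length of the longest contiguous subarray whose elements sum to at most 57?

[7] sum 7 len 1
[7, 1] sum 8 len 2
[7, 1, 1] sum 9 len 3
[7, 1, 1, 5] sum 14 len 4
[7, 1, 1, 5, 5] sum 19 len 5
[7, 1, 1, 5, 5, 8] sum 27 len 6
[7, 1, 1, 5, 5, 8, 2] sum 29 len 7
[7, 1, 1, 5, 5, 8, 2, 5] sum 34 len 8
[7, 1, 1, 5, 5, 8, 2, 5, 6] sum 40 len 9
[7, 1, 1, 5, 5, 8, 2, 5, 6, 9] sum 49 len 10
[7, 1, 1, 5, 5, 8, 2, 5, 6, 9, 8] sum 57 len 11
[1, 1, 5, 5, 8, 2, 5, 6, 9, 8, 6] sum 56 len 11
[1, 1, 5, 5, 8, 2, 5, 6, 9, 8, 6, 0] sum 56 len 12
[1, 1, 5, 5, 8, 2, 5, 6, 9, 8, 6, 0, 1] sum 57 len 13
[1, 1, 5, 5, 8, 2, 5, 6, 9, 8, 6, 0, 1, 0] sum 57 len 14
[5, 8, 2, 5, 6, 9, 8, 6, 0, 1, 0, 5] sum 55 len 12
Longest length seen: 14.

14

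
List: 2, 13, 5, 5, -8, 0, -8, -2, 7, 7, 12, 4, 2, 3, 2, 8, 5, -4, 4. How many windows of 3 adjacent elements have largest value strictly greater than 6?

2 13 5 → max 13  > 6 ✓
13 5 5 → max 13  > 6 ✓
5 5 -8 → max 5
5 -8 0 → max 5
-8 0 -8 → max 0
0 -8 -2 → max 0
-8 -2 7 → max 7  > 6 ✓
-2 7 7 → max 7  > 6 ✓
7 7 12 → max 12  > 6 ✓
7 12 4 → max 12  > 6 ✓
12 4 2 → max 12  > 6 ✓
4 2 3 → max 4
2 3 2 → max 3
3 2 8 → max 8  > 6 ✓
2 8 5 → max 8  > 6 ✓
8 5 -4 → max 8  > 6 ✓
5 -4 4 → max 5
10 windows satisfy the condition.

10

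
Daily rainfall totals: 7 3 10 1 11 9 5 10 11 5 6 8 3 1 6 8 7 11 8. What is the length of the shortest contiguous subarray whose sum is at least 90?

add 7: running sum 7 < 90
add 3: running sum 10 < 90
add 10: running sum 20 < 90
add 1: running sum 21 < 90
add 11: running sum 32 < 90
add 9: running sum 41 < 90
add 5: running sum 46 < 90
add 10: running sum 56 < 90
add 11: running sum 67 < 90
add 5: running sum 72 < 90
add 6: running sum 78 < 90
add 8: running sum 86 < 90
add 3: running sum 89 < 90
end 13: [7, 3, 10, 1, 11, 9, 5, 10, 11, 5, 6, 8, 3, 1] sum 90, len 14
end 14: [7, 3, 10, 1, 11, 9, 5, 10, 11, 5, 6, 8, 3, 1, 6] sum 96, len 15
end 15: [10, 1, 11, 9, 5, 10, 11, 5, 6, 8, 3, 1, 6, 8] sum 94, len 14
end 16: [11, 9, 5, 10, 11, 5, 6, 8, 3, 1, 6, 8, 7] sum 90, len 13
end 17: [9, 5, 10, 11, 5, 6, 8, 3, 1, 6, 8, 7, 11] sum 90, len 13
end 18: [9, 5, 10, 11, 5, 6, 8, 3, 1, 6, 8, 7, 11, 8] sum 98, len 14
Shortest qualifying length: 13.

13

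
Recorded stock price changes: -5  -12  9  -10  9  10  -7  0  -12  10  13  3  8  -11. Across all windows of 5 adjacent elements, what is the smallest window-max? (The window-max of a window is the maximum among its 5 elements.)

[-5, -12, 9, -10, 9] → max 9
[-12, 9, -10, 9, 10] → max 10
[9, -10, 9, 10, -7] → max 10
[-10, 9, 10, -7, 0] → max 10
[9, 10, -7, 0, -12] → max 10
[10, -7, 0, -12, 10] → max 10
[-7, 0, -12, 10, 13] → max 13
[0, -12, 10, 13, 3] → max 13
[-12, 10, 13, 3, 8] → max 13
[10, 13, 3, 8, -11] → max 13
Smallest of these is 9.

9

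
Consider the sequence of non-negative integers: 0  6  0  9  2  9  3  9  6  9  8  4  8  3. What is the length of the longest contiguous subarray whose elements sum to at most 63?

11

[0] sum 0 len 1
[0, 6] sum 6 len 2
[0, 6, 0] sum 6 len 3
[0, 6, 0, 9] sum 15 len 4
[0, 6, 0, 9, 2] sum 17 len 5
[0, 6, 0, 9, 2, 9] sum 26 len 6
[0, 6, 0, 9, 2, 9, 3] sum 29 len 7
[0, 6, 0, 9, 2, 9, 3, 9] sum 38 len 8
[0, 6, 0, 9, 2, 9, 3, 9, 6] sum 44 len 9
[0, 6, 0, 9, 2, 9, 3, 9, 6, 9] sum 53 len 10
[0, 6, 0, 9, 2, 9, 3, 9, 6, 9, 8] sum 61 len 11
[0, 9, 2, 9, 3, 9, 6, 9, 8, 4] sum 59 len 10
[2, 9, 3, 9, 6, 9, 8, 4, 8] sum 58 len 9
[2, 9, 3, 9, 6, 9, 8, 4, 8, 3] sum 61 len 10
Longest length seen: 11.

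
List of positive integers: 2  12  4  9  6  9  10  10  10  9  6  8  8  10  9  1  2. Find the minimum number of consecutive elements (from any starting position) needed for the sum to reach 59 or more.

7

Extend right; whenever the sum reaches 59, record the length and shrink from the left:
add 2: running sum 2 < 59
add 12: running sum 14 < 59
add 4: running sum 18 < 59
add 9: running sum 27 < 59
add 6: running sum 33 < 59
add 9: running sum 42 < 59
add 10: running sum 52 < 59
end 7: [12, 4, 9, 6, 9, 10, 10] sum 60, len 7
end 8: [12, 4, 9, 6, 9, 10, 10, 10] sum 70, len 8
end 9: [9, 6, 9, 10, 10, 10, 9] sum 63, len 7
end 10: [6, 9, 10, 10, 10, 9, 6] sum 60, len 7
end 11: [9, 10, 10, 10, 9, 6, 8] sum 62, len 7
end 12: [10, 10, 10, 9, 6, 8, 8] sum 61, len 7
end 13: [10, 10, 9, 6, 8, 8, 10] sum 61, len 7
end 14: [10, 9, 6, 8, 8, 10, 9] sum 60, len 7
end 15: [10, 9, 6, 8, 8, 10, 9, 1] sum 61, len 8
end 16: [10, 9, 6, 8, 8, 10, 9, 1, 2] sum 63, len 9
Shortest qualifying length: 7.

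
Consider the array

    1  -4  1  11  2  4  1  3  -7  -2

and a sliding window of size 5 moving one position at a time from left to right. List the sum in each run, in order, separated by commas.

1 -4 1 11 2 → sum 11
-4 1 11 2 4 → sum 14
1 11 2 4 1 → sum 19
11 2 4 1 3 → sum 21
2 4 1 3 -7 → sum 3
4 1 3 -7 -2 → sum -1

11, 14, 19, 21, 3, -1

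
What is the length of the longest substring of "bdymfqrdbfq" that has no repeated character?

7

[b] len 1
[b, d] len 2
[b, d, y] len 3
[b, d, y, m] len 4
[b, d, y, m, f] len 5
[b, d, y, m, f, q] len 6
[b, d, y, m, f, q, r] len 7
[y, m, f, q, r, d] len 6
[y, m, f, q, r, d, b] len 7
[q, r, d, b, f] len 5
[r, d, b, f, q] len 5
Longest all-distinct length: 7.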